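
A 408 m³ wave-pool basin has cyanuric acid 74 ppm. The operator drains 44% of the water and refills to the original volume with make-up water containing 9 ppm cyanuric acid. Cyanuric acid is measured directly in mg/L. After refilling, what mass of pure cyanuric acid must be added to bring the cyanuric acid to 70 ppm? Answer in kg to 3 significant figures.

10.0 kg

Volume: 408 m³ = 408,000 L.
After draining 44% and refilling: 74 × 0.56 + 9 × 0.44 = 45.4 ppm.
Deficit to target: 70 − 45.4 = 24.6 mg/L.
Mass: 24.6 mg/L × 408,000 L = 10,040 g cyanuric acid.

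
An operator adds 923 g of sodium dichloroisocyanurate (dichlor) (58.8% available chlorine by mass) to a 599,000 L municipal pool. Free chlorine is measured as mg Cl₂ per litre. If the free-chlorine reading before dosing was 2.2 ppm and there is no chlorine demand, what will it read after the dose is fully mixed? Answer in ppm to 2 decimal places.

Available chlorine delivered: 923 g × 0.588 = 542.7 g as Cl₂.
Concentration rise: 542.7 g / 599,000 L = 0.9061 mg/L = 0.91 ppm.
Final FC: 2.2 + 0.91 = 3.11 ppm.

3.11 ppm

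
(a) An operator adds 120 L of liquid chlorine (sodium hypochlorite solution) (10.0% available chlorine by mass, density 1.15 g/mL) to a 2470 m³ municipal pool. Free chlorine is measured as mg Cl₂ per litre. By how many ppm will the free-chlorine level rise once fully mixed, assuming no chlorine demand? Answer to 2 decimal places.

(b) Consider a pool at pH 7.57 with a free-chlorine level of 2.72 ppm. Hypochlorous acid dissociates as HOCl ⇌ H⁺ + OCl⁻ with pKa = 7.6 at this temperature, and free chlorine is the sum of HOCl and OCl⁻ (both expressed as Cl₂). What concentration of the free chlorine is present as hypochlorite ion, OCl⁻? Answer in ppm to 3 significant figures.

(a) Volume: 2470 m³ = 2,470,000 L.
(a) Mass of solution: 120 L × 1000 mL/L × 1.15 g/mL = 138,000 g.
(a) Available chlorine delivered: 138,000 g × 0.1 = 13,800 g as Cl₂.
(a) Concentration rise: 13,800 g / 2,470,000 L = 5.587 mg/L = 5.59 ppm.

(b) [OCl⁻]/[HOCl] = 10^(pH − pKa) = 10^(7.57 − 7.6) = 10^-0.03 = 0.9333.
(b) Fraction as HOCl = 1 / (1 + 0.9333) = 0.5173.
(b) OCl⁻ = (1 − 0.5173) × 2.72 ppm = 1.313 ppm.

(a) 5.59 ppm; (b) 1.31 ppm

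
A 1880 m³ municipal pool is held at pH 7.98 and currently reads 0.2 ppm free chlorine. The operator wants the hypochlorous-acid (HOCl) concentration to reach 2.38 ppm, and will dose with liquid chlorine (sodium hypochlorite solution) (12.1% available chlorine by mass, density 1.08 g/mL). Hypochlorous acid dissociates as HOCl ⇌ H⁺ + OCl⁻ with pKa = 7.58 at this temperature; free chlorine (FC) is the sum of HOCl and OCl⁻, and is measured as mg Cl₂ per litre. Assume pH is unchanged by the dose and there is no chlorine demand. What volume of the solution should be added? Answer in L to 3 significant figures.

117 L

Volume: 1880 m³ = 1,880,000 L.
[OCl⁻]/[HOCl] = 10^(pH − pKa) = 10^(7.98 − 7.58) = 2.512; fraction as HOCl = 1/(1 + 2.512) = 0.2847.
Free chlorine required for 2.38 ppm HOCl: 2.38 / 0.2847 = 8.358 ppm.
FC to add: 8.358 − 0.2 = 8.158 mg/L as Cl₂.
Cl₂ equivalent: 8.158 mg/L × 1,880,000 L = 15,340 g.
Product at 12.1% available Cl: 15,340 / 0.121 = 126,800 g.
Volume: 126,800 g ÷ 1.08 g/mL = 117,400 mL.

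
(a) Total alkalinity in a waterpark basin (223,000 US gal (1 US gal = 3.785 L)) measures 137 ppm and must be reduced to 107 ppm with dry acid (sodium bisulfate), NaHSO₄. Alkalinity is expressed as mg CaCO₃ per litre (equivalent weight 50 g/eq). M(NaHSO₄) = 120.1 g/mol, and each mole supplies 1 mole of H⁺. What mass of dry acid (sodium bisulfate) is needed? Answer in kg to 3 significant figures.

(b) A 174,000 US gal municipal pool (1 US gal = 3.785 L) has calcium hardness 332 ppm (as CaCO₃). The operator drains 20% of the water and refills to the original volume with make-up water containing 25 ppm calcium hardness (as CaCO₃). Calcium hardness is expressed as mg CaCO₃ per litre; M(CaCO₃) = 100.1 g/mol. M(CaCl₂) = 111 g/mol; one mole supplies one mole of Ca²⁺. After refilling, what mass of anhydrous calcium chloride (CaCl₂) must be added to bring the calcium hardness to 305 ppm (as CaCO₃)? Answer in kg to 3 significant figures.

(a) 60.8 kg; (b) 25.1 kg

(a) Volume: 223,000 US gal × 3.785 L/gal = 844,055 L.
(a) Alkalinity to neutralize: (137 − 107) = 30 mg/L as CaCO₃ × 844,055 L = 25,320 g as CaCO₃.
(a) Equivalents of H⁺ required: 25,320 ÷ 50 g/eq = 506.4 eq = 506.4 mol NaHSO₄.
(a) Mass of NaHSO₄: 506.4 × 120.1 = 60,820 g.

(b) Volume: 174,000 US gal × 3.785 L/gal = 658,590 L.
(b) After draining 20% and refilling: 332 × 0.80 + 25 × 0.20 = 270.6 ppm.
(b) Deficit to target: 305 − 270.6 = 34.4 mg/L.
(b) As CaCO₃: 34.4 mg/L × 658,590 L = 22,660 g; ÷ 100.1 = 226.3 mol Ca²⁺.
(b) Mass: 226.3 × 111 = 25,120 g.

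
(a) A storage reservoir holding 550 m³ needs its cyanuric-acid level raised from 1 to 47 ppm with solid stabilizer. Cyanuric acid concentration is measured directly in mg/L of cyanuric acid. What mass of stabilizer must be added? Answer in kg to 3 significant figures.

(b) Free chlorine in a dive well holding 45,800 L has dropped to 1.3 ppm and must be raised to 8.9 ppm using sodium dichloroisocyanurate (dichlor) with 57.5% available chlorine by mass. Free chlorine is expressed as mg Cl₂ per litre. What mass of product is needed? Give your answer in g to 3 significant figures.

(a) 25.3 kg; (b) 605 g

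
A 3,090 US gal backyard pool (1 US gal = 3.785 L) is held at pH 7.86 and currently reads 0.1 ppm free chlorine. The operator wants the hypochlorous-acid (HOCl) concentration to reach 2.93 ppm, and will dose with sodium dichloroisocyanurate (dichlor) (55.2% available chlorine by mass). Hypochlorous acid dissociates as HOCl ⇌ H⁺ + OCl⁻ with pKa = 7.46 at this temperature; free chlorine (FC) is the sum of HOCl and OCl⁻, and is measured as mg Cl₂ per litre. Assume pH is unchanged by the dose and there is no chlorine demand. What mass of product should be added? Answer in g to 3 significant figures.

Volume: 3,090 US gal × 3.785 L/gal = 11,696 L.
[OCl⁻]/[HOCl] = 10^(pH − pKa) = 10^(7.86 − 7.46) = 2.512; fraction as HOCl = 1/(1 + 2.512) = 0.2847.
Free chlorine required for 2.93 ppm HOCl: 2.93 / 0.2847 = 10.29 ppm.
FC to add: 10.29 − 0.1 = 10.19 mg/L as Cl₂.
Cl₂ equivalent: 10.19 mg/L × 11,696 L = 119.2 g.
Product at 55.2% available Cl: 119.2 / 0.552 = 215.9 g.

216 g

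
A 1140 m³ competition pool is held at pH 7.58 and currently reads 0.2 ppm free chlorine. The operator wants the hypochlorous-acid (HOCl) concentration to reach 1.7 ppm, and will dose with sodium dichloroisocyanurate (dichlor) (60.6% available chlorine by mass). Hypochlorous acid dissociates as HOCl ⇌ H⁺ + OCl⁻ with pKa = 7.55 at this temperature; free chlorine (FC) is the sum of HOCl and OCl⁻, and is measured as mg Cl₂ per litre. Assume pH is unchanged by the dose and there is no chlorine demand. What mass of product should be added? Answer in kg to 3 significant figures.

6.25 kg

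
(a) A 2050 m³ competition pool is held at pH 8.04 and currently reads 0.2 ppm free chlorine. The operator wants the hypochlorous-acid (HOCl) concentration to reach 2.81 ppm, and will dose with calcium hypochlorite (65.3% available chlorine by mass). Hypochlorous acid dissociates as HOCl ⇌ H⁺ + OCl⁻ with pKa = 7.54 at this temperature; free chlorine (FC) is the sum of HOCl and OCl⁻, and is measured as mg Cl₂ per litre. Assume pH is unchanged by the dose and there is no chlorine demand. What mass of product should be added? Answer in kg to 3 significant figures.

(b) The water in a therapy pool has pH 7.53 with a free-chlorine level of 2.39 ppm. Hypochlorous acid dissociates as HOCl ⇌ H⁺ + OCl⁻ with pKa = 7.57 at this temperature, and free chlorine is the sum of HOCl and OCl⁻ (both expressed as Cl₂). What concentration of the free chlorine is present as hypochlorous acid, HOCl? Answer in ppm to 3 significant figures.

(a) Volume: 2050 m³ = 2,050,000 L.
(a) [OCl⁻]/[HOCl] = 10^(pH − pKa) = 10^(8.04 − 7.54) = 3.162; fraction as HOCl = 1/(1 + 3.162) = 0.2403.
(a) Free chlorine required for 2.81 ppm HOCl: 2.81 / 0.2403 = 11.7 ppm.
(a) FC to add: 11.7 − 0.2 = 11.5 mg/L as Cl₂.
(a) Cl₂ equivalent: 11.5 mg/L × 2,050,000 L = 23,570 g.
(a) Product at 65.3% available Cl: 23,570 / 0.653 = 36,090 g.

(b) [OCl⁻]/[HOCl] = 10^(pH − pKa) = 10^(7.53 − 7.57) = 10^-0.04 = 0.912.
(b) Fraction as HOCl = 1 / (1 + 0.912) = 0.523.
(b) HOCl = 0.523 × 2.39 ppm = 1.25 ppm.

(a) 36.1 kg; (b) 1.25 ppm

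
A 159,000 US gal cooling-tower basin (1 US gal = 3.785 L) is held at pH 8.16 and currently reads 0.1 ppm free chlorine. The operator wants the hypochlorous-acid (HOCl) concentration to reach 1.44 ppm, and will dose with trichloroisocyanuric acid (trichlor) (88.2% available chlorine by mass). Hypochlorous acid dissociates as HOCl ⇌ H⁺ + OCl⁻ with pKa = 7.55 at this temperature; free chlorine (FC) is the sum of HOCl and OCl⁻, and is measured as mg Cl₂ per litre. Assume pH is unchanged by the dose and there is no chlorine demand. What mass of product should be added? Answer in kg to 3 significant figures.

4.92 kg

Volume: 159,000 US gal × 3.785 L/gal = 601,815 L.
[OCl⁻]/[HOCl] = 10^(pH − pKa) = 10^(8.16 − 7.55) = 4.074; fraction as HOCl = 1/(1 + 4.074) = 0.1971.
Free chlorine required for 1.44 ppm HOCl: 1.44 / 0.1971 = 7.306 ppm.
FC to add: 7.306 − 0.1 = 7.206 mg/L as Cl₂.
Cl₂ equivalent: 7.206 mg/L × 601,815 L = 4337 g.
Product at 88.2% available Cl: 4337 / 0.882 = 4917 g.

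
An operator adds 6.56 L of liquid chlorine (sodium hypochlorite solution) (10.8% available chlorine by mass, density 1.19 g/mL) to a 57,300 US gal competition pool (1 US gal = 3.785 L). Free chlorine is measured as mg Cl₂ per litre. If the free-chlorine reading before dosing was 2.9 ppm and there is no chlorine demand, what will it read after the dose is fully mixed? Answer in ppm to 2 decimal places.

Volume: 57,300 US gal × 3.785 L/gal = 216,880 L.
Mass of solution: 6.56 L × 1000 mL/L × 1.19 g/mL = 7806 g.
Available chlorine delivered: 7806 g × 0.108 = 843.1 g as Cl₂.
Concentration rise: 843.1 g / 216,880 L = 3.887 mg/L = 3.89 ppm.
Final FC: 2.9 + 3.89 = 6.79 ppm.

6.79 ppm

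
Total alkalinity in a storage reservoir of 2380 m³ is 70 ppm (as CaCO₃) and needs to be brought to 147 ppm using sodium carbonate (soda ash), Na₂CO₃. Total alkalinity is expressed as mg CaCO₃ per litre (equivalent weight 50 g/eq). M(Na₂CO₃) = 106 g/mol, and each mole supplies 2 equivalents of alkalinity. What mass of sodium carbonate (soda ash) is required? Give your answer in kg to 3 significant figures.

Volume: 2380 m³ = 2,380,000 L.
Alkalinity to add: (147 − 70) = 77 mg/L as CaCO₃ × 2,380,000 L = 183,300 g as CaCO₃.
Equivalents: 183,300 g ÷ 50 g/eq = 3665 eq.
Each mole of Na₂CO₃ supplies 2 eq, so 3665 / 2 = 1833 mol.
Mass: 1833 mol × 106 g/mol = 194,300 g.

194 kg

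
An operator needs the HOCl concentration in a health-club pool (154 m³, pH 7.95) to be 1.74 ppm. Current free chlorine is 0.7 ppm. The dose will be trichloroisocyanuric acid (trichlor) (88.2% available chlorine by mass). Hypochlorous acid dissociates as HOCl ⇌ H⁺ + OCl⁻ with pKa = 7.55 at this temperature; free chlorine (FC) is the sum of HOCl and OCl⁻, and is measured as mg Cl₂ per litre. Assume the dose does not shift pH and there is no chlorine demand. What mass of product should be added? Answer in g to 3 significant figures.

945 g

Volume: 154 m³ = 154,000 L.
[OCl⁻]/[HOCl] = 10^(pH − pKa) = 10^(7.95 − 7.55) = 2.512; fraction as HOCl = 1/(1 + 2.512) = 0.2847.
Free chlorine required for 1.74 ppm HOCl: 1.74 / 0.2847 = 6.111 ppm.
FC to add: 6.111 − 0.7 = 5.411 mg/L as Cl₂.
Cl₂ equivalent: 5.411 mg/L × 154,000 L = 833.2 g.
Product at 88.2% available Cl: 833.2 / 0.882 = 944.7 g.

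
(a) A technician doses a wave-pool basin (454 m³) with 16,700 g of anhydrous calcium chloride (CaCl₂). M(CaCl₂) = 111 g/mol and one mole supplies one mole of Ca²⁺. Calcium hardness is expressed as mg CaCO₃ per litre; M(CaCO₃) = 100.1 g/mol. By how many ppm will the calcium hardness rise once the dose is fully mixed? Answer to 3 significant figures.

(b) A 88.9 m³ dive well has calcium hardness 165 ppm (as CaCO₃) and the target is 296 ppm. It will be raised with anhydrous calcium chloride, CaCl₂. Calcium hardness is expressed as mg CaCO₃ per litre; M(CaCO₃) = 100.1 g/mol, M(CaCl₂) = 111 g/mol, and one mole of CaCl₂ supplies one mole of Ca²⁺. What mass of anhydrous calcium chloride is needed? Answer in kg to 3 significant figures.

(a) Volume: 454 m³ = 454,000 L.
(a) Moles of Ca²⁺: 16,700 g ÷ 111 g/mol = 150.5 mol.
(a) As CaCO₃: 150.5 mol × 100.1 g/mol = 15,060 g.
(a) Rise: 15,060 g / 454,000 L × 1000 = 33.17 mg/L.

(b) Volume: 88.9 m³ = 88,900 L.
(b) Hardness to add: (296 − 165) = 131 mg/L as CaCO₃ × 88,900 L = 11,650 g as CaCO₃.
(b) Moles of Ca²⁺ (1 mol Ca²⁺ ≡ 1 mol CaCO₃): 11,650 / 100.1 g/mol = 116.3 mol.
(b) Mass of CaCl₂: 116.3 × 111 = 12,910 g.

(a) 33.2 ppm; (b) 12.9 kg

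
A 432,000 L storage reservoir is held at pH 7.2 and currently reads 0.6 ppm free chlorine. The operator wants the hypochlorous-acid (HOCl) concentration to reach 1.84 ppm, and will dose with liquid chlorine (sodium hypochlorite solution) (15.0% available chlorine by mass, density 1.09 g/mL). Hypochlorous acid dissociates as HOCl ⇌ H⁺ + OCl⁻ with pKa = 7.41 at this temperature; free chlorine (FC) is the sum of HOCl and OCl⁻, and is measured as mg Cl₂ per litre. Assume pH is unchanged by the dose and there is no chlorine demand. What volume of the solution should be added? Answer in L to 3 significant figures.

[OCl⁻]/[HOCl] = 10^(pH − pKa) = 10^(7.2 − 7.41) = 0.6166; fraction as HOCl = 1/(1 + 0.6166) = 0.6186.
Free chlorine required for 1.84 ppm HOCl: 1.84 / 0.6186 = 2.975 ppm.
FC to add: 2.975 − 0.6 = 2.375 mg/L as Cl₂.
Cl₂ equivalent: 2.375 mg/L × 432,000 L = 1026 g.
Product at 15.0% available Cl: 1026 / 0.15 = 6839 g.
Volume: 6839 g ÷ 1.09 g/mL = 6274 mL.

6.27 L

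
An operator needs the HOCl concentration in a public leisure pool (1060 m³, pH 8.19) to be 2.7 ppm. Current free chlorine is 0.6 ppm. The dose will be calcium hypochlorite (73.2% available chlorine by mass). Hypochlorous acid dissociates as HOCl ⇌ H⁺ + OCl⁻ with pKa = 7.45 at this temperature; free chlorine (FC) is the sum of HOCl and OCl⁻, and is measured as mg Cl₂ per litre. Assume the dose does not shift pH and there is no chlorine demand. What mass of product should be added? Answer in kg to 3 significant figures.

24.5 kg

Volume: 1060 m³ = 1,060,000 L.
[OCl⁻]/[HOCl] = 10^(pH − pKa) = 10^(8.19 − 7.45) = 5.495; fraction as HOCl = 1/(1 + 5.495) = 0.154.
Free chlorine required for 2.7 ppm HOCl: 2.7 / 0.154 = 17.54 ppm.
FC to add: 17.54 − 0.6 = 16.94 mg/L as Cl₂.
Cl₂ equivalent: 16.94 mg/L × 1,060,000 L = 17,950 g.
Product at 73.2% available Cl: 17,950 / 0.732 = 24,530 g.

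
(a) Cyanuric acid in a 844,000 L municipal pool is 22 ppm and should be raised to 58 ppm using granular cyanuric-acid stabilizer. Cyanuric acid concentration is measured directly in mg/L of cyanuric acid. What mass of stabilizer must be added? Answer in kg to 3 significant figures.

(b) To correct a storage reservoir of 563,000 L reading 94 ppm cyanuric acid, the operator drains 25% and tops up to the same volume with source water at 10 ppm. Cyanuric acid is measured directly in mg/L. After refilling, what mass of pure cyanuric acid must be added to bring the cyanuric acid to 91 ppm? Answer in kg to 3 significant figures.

(a) 30.4 kg; (b) 10.1 kg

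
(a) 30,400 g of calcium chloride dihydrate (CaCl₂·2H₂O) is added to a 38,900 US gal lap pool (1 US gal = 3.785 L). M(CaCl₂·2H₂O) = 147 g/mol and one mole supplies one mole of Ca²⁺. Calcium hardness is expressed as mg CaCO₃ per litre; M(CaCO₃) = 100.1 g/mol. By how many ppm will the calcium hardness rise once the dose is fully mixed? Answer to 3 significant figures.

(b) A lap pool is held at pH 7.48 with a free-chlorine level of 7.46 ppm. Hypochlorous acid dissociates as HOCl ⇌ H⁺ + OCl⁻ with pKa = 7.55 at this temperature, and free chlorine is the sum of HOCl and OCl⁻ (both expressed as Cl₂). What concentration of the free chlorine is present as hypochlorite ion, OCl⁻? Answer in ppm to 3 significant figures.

(a) Volume: 38,900 US gal × 3.785 L/gal = 147,236 L.
(a) Moles of Ca²⁺: 30,400 g ÷ 147 g/mol = 206.8 mol.
(a) As CaCO₃: 206.8 mol × 100.1 g/mol = 20,700 g.
(a) Rise: 20,700 g / 147,236 L × 1000 = 140.6 mg/L.

(b) [OCl⁻]/[HOCl] = 10^(pH − pKa) = 10^(7.48 − 7.55) = 10^-0.07 = 0.8511.
(b) Fraction as HOCl = 1 / (1 + 0.8511) = 0.5402.
(b) OCl⁻ = (1 − 0.5402) × 7.46 ppm = 3.43 ppm.

(a) 141 ppm; (b) 3.43 ppm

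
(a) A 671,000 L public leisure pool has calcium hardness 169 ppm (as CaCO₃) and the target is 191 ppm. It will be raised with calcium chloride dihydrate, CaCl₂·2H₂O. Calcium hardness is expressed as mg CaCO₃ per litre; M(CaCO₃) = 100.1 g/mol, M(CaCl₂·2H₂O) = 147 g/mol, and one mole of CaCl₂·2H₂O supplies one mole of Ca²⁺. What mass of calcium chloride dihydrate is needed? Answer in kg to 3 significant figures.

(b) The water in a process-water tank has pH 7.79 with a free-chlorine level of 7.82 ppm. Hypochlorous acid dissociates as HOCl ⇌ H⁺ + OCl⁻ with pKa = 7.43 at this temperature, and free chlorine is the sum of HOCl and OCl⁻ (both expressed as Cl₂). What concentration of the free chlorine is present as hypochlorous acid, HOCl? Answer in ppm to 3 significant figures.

(a) 21.7 kg; (b) 2.38 ppm

(a) Hardness to add: (191 − 169) = 22 mg/L as CaCO₃ × 671,000 L = 14,760 g as CaCO₃.
(a) Moles of Ca²⁺ (1 mol Ca²⁺ ≡ 1 mol CaCO₃): 14,760 / 100.1 g/mol = 147.5 mol.
(a) Mass of CaCl₂·2H₂O: 147.5 × 147 = 21,680 g.

(b) [OCl⁻]/[HOCl] = 10^(pH − pKa) = 10^(7.79 − 7.43) = 10^0.36 = 2.291.
(b) Fraction as HOCl = 1 / (1 + 2.291) = 0.3039.
(b) HOCl = 0.3039 × 7.82 ppm = 2.376 ppm.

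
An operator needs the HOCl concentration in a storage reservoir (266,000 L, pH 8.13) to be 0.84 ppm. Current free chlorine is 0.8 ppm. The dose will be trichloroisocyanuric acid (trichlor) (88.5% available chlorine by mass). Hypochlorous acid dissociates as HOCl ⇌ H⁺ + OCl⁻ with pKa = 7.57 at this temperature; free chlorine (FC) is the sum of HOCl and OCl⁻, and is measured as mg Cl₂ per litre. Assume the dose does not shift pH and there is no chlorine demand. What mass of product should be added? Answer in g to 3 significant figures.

[OCl⁻]/[HOCl] = 10^(pH − pKa) = 10^(8.13 − 7.57) = 3.631; fraction as HOCl = 1/(1 + 3.631) = 0.2159.
Free chlorine required for 0.84 ppm HOCl: 0.84 / 0.2159 = 3.89 ppm.
FC to add: 3.89 − 0.8 = 3.09 mg/L as Cl₂.
Cl₂ equivalent: 3.09 mg/L × 266,000 L = 821.9 g.
Product at 88.5% available Cl: 821.9 / 0.885 = 928.7 g.

929 g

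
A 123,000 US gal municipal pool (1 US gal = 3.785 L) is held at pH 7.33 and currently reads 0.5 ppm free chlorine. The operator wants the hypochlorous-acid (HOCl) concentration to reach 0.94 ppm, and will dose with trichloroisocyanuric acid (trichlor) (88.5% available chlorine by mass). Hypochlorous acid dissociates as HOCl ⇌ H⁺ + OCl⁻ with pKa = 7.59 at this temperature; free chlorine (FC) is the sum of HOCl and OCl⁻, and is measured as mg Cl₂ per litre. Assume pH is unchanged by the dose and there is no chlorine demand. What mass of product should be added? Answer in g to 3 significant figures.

Volume: 123,000 US gal × 3.785 L/gal = 465,555 L.
[OCl⁻]/[HOCl] = 10^(pH − pKa) = 10^(7.33 − 7.59) = 0.5495; fraction as HOCl = 1/(1 + 0.5495) = 0.6454.
Free chlorine required for 0.94 ppm HOCl: 0.94 / 0.6454 = 1.457 ppm.
FC to add: 1.457 − 0.5 = 0.9566 mg/L as Cl₂.
Cl₂ equivalent: 0.9566 mg/L × 465,555 L = 445.3 g.
Product at 88.5% available Cl: 445.3 / 0.885 = 503.2 g.

503 g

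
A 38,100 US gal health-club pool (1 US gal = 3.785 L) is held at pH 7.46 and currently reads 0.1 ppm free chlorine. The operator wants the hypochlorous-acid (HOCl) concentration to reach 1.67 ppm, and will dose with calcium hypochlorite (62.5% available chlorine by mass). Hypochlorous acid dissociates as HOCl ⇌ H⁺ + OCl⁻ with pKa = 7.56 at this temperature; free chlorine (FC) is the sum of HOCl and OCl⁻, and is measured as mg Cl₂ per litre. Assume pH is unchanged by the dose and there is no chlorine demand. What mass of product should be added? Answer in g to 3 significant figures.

668 g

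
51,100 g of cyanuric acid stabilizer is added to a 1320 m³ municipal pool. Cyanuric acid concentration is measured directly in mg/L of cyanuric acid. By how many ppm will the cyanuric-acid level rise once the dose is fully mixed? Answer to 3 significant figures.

38.7 ppm

Volume: 1320 m³ = 1,320,000 L.
Rise: 51,100 g / 1,320,000 L × 1000 = 38.71 mg/L.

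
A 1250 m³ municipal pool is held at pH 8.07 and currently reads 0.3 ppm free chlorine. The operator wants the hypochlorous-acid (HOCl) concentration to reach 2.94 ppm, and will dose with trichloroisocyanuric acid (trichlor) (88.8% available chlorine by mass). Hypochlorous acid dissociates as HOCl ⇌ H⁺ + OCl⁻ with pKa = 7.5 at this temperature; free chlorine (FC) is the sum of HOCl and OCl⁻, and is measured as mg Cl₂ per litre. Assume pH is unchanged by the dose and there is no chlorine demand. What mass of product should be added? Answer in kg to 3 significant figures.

Volume: 1250 m³ = 1,250,000 L.
[OCl⁻]/[HOCl] = 10^(pH − pKa) = 10^(8.07 − 7.5) = 3.715; fraction as HOCl = 1/(1 + 3.715) = 0.2121.
Free chlorine required for 2.94 ppm HOCl: 2.94 / 0.2121 = 13.86 ppm.
FC to add: 13.86 − 0.3 = 13.56 mg/L as Cl₂.
Cl₂ equivalent: 13.56 mg/L × 1,250,000 L = 16,950 g.
Product at 88.8% available Cl: 16,950 / 0.888 = 19,090 g.

19.1 kg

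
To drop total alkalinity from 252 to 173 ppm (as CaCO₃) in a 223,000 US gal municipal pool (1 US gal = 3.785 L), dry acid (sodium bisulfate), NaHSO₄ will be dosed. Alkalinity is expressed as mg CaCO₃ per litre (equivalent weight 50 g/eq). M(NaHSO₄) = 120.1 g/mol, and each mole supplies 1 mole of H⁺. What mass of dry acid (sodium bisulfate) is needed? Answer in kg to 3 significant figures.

160 kg

Volume: 223,000 US gal × 3.785 L/gal = 844,055 L.
Alkalinity to neutralize: (252 − 173) = 79 mg/L as CaCO₃ × 844,055 L = 66,680 g as CaCO₃.
Equivalents of H⁺ required: 66,680 ÷ 50 g/eq = 1334 eq = 1334 mol NaHSO₄.
Mass of NaHSO₄: 1334 × 120.1 = 160,200 g.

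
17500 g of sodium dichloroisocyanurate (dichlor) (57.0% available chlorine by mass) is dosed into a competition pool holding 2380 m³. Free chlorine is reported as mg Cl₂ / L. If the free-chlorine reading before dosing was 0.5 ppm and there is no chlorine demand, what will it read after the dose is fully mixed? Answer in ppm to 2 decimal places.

Volume: 2380 m³ = 2,380,000 L.
Available chlorine delivered: 17,500 g × 0.57 = 9975 g as Cl₂.
Concentration rise: 9975 g / 2,380,000 L = 4.191 mg/L = 4.19 ppm.
Final FC: 0.5 + 4.19 = 4.69 ppm.

4.69 ppm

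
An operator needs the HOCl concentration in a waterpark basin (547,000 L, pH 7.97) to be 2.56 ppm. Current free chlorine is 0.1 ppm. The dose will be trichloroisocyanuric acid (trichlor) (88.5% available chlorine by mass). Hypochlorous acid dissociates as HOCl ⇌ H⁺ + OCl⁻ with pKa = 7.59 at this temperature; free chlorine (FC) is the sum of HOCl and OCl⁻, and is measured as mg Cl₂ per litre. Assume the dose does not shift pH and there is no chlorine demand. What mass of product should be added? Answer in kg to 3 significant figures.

[OCl⁻]/[HOCl] = 10^(pH − pKa) = 10^(7.97 − 7.59) = 2.399; fraction as HOCl = 1/(1 + 2.399) = 0.2942.
Free chlorine required for 2.56 ppm HOCl: 2.56 / 0.2942 = 8.701 ppm.
FC to add: 8.701 − 0.1 = 8.601 mg/L as Cl₂.
Cl₂ equivalent: 8.601 mg/L × 547,000 L = 4705 g.
Product at 88.5% available Cl: 4705 / 0.885 = 5316 g.

5.32 kg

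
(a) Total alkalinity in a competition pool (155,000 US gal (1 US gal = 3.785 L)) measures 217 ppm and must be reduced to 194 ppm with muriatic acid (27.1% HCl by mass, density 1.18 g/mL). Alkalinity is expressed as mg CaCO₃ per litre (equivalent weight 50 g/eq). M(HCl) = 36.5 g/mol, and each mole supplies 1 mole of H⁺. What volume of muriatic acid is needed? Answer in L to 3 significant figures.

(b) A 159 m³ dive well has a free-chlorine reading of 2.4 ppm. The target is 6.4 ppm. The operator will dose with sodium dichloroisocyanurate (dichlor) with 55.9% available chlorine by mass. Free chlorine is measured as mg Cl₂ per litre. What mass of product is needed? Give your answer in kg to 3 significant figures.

(a) 30.8 L; (b) 1.14 kg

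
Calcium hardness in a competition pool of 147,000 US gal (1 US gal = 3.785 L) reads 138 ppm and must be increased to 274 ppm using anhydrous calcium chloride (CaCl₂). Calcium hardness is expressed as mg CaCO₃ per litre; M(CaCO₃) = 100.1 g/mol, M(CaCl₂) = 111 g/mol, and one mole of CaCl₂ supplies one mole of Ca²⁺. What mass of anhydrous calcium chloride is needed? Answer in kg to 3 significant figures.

Volume: 147,000 US gal × 3.785 L/gal = 556,395 L.
Hardness to add: (274 − 138) = 136 mg/L as CaCO₃ × 556,395 L = 75,670 g as CaCO₃.
Moles of Ca²⁺ (1 mol Ca²⁺ ≡ 1 mol CaCO₃): 75,670 / 100.1 g/mol = 755.9 mol.
Mass of CaCl₂: 755.9 × 111 = 83,910 g.

83.9 kg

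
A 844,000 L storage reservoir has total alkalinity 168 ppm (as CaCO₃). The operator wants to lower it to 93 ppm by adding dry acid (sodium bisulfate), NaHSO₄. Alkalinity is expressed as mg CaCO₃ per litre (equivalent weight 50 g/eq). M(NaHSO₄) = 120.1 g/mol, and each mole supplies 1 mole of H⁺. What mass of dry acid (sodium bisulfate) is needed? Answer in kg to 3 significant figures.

Alkalinity to neutralize: (168 − 93) = 75 mg/L as CaCO₃ × 844,000 L = 63,300 g as CaCO₃.
Equivalents of H⁺ required: 63,300 ÷ 50 g/eq = 1266 eq = 1266 mol NaHSO₄.
Mass of NaHSO₄: 1266 × 120.1 = 152,000 g.

152 kg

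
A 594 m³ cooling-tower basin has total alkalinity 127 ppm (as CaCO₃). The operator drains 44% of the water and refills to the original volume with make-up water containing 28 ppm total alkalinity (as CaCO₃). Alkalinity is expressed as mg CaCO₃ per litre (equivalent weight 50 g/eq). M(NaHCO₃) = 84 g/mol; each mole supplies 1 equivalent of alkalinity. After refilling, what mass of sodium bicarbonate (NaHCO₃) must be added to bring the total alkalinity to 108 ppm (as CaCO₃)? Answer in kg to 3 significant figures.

24.5 kg

Volume: 594 m³ = 594,000 L.
After draining 44% and refilling: 127 × 0.56 + 28 × 0.44 = 83.44 ppm.
Deficit to target: 108 − 83.44 = 24.56 mg/L.
As CaCO₃: 24.56 mg/L × 594,000 L = 14,590 g; ÷ 50 g/eq ÷ 1 = 291.8 mol NaHCO₃.
Mass: 291.8 × 84 = 24,510 g.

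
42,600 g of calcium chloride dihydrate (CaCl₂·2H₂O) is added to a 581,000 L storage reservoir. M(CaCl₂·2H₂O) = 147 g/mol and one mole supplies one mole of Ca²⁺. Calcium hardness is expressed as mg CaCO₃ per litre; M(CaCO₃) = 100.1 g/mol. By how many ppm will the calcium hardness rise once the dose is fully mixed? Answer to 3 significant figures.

49.9 ppm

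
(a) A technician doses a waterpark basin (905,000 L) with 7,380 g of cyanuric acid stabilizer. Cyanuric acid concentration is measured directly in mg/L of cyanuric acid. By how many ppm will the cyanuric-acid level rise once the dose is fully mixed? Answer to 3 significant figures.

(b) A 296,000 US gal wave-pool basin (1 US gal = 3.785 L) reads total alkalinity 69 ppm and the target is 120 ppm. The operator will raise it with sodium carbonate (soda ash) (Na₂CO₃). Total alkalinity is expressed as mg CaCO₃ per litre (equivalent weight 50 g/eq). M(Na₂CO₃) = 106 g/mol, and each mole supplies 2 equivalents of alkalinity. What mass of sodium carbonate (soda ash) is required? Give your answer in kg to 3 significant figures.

(a) 8.15 ppm; (b) 60.6 kg

(a) Rise: 7,380 g / 905,000 L × 1000 = 8.155 mg/L.

(b) Volume: 296,000 US gal × 3.785 L/gal = 1,120,360 L.
(b) Alkalinity to add: (120 − 69) = 51 mg/L as CaCO₃ × 1,120,360 L = 57,140 g as CaCO₃.
(b) Equivalents: 57,140 g ÷ 50 g/eq = 1143 eq.
(b) Each mole of Na₂CO₃ supplies 2 eq, so 1143 / 2 = 571.4 mol.
(b) Mass: 571.4 mol × 106 g/mol = 60,570 g.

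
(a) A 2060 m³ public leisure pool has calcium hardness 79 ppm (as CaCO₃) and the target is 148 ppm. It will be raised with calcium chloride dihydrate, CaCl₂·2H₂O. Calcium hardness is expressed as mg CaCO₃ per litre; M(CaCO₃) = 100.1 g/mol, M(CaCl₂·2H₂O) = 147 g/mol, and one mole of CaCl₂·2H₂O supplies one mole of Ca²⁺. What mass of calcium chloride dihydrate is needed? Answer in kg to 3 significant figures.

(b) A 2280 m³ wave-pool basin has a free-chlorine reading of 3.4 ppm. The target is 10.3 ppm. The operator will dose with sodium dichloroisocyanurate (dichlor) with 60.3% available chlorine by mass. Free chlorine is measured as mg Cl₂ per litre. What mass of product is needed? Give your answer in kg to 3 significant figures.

(a) 209 kg; (b) 26.1 kg

(a) Volume: 2060 m³ = 2,060,000 L.
(a) Hardness to add: (148 − 79) = 69 mg/L as CaCO₃ × 2,060,000 L = 142,100 g as CaCO₃.
(a) Moles of Ca²⁺ (1 mol Ca²⁺ ≡ 1 mol CaCO₃): 142,100 / 100.1 g/mol = 1420 mol.
(a) Mass of CaCl₂·2H₂O: 1420 × 147 = 208,700 g.

(b) Volume: 2280 m³ = 2,280,000 L.
(b) Chlorine deficit: 10.3 − 3.4 = 6.9 ppm = 6.9 mg/L as Cl₂.
(b) Cl₂ equivalent needed: 6.9 mg/L × 2,280,000 L = 15,730,000 mg = 15,730 g.
(b) Product at 60.3% available chlorine: 15,730 / 0.603 = 26,090 g.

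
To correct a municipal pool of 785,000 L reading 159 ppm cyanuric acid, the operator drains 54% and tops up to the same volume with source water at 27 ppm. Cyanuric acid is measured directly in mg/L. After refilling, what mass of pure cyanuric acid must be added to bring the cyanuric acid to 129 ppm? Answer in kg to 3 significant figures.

After draining 54% and refilling: 159 × 0.46 + 27 × 0.54 = 87.72 ppm.
Deficit to target: 129 − 87.72 = 41.28 mg/L.
Mass: 41.28 mg/L × 785,000 L = 32,400 g cyanuric acid.

32.4 kg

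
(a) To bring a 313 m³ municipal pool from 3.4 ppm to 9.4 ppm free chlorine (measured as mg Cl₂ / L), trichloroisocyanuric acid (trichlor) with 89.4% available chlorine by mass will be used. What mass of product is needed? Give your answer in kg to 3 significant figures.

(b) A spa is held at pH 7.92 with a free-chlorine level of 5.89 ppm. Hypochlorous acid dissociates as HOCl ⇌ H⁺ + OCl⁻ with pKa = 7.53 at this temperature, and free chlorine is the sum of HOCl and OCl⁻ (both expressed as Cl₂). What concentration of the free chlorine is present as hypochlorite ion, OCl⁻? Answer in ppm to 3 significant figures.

(a) Volume: 313 m³ = 313,000 L.
(a) Chlorine deficit: 9.4 − 3.4 = 6 ppm = 6 mg/L as Cl₂.
(a) Cl₂ equivalent needed: 6 mg/L × 313,000 L = 1,878,000 mg = 1878 g.
(a) Product at 89.4% available chlorine: 1878 / 0.894 = 2101 g.

(b) [OCl⁻]/[HOCl] = 10^(pH − pKa) = 10^(7.92 − 7.53) = 10^0.39 = 2.455.
(b) Fraction as HOCl = 1 / (1 + 2.455) = 0.2895.
(b) OCl⁻ = (1 − 0.2895) × 5.89 ppm = 4.185 ppm.

(a) 2.10 kg; (b) 4.19 ppm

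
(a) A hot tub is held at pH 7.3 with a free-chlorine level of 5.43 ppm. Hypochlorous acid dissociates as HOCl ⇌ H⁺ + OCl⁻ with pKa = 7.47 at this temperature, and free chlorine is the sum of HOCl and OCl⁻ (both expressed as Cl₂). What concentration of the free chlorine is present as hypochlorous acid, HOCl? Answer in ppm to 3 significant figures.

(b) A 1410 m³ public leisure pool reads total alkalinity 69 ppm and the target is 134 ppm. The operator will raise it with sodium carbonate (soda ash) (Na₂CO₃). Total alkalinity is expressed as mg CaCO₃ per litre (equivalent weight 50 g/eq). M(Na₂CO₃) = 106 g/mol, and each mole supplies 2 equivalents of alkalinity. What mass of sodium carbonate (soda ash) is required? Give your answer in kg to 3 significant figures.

(a) 3.24 ppm; (b) 97.1 kg

(a) [OCl⁻]/[HOCl] = 10^(pH − pKa) = 10^(7.3 − 7.47) = 10^-0.17 = 0.6761.
(a) Fraction as HOCl = 1 / (1 + 0.6761) = 0.5966.
(a) HOCl = 0.5966 × 5.43 ppm = 3.24 ppm.

(b) Volume: 1410 m³ = 1,410,000 L.
(b) Alkalinity to add: (134 − 69) = 65 mg/L as CaCO₃ × 1,410,000 L = 91,650 g as CaCO₃.
(b) Equivalents: 91,650 g ÷ 50 g/eq = 1833 eq.
(b) Each mole of Na₂CO₃ supplies 2 eq, so 1833 / 2 = 916.5 mol.
(b) Mass: 916.5 mol × 106 g/mol = 97,150 g.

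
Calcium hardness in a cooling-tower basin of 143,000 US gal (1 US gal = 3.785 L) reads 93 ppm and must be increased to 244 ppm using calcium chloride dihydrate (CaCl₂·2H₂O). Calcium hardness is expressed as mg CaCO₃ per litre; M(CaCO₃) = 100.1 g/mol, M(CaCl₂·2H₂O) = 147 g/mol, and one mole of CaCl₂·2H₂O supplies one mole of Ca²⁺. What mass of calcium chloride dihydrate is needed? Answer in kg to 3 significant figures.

Volume: 143,000 US gal × 3.785 L/gal = 541,255 L.
Hardness to add: (244 − 93) = 151 mg/L as CaCO₃ × 541,255 L = 81,730 g as CaCO₃.
Moles of Ca²⁺ (1 mol Ca²⁺ ≡ 1 mol CaCO₃): 81,730 / 100.1 g/mol = 816.5 mol.
Mass of CaCl₂·2H₂O: 816.5 × 147 = 120,000 g.

120 kg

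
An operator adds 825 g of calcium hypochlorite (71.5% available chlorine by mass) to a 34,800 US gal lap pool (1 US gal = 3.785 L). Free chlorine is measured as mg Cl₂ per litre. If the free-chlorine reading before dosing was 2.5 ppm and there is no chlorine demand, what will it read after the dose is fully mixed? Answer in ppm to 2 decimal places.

6.98 ppm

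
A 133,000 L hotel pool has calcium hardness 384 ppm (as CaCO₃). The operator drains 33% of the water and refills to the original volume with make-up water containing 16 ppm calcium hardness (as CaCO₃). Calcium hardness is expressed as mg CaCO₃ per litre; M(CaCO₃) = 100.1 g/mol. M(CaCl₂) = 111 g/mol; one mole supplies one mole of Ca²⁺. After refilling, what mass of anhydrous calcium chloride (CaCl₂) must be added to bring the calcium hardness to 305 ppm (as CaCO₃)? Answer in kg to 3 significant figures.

After draining 33% and refilling: 384 × 0.67 + 16 × 0.33 = 262.56 ppm.
Deficit to target: 305 − 262.56 = 42.44 mg/L.
As CaCO₃: 42.44 mg/L × 133,000 L = 5645 g; ÷ 100.1 = 56.39 mol Ca²⁺.
Mass: 56.39 × 111 = 6259 g.

6.26 kg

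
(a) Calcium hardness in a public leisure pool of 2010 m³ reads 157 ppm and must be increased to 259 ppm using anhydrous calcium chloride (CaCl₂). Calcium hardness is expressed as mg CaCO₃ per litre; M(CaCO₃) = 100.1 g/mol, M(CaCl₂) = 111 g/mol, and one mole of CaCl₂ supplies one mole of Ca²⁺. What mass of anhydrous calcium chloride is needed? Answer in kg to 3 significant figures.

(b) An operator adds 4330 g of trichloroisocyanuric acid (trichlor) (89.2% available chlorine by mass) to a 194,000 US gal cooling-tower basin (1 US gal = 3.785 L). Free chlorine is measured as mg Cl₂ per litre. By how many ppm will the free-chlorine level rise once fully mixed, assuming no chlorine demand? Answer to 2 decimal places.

(a) Volume: 2010 m³ = 2,010,000 L.
(a) Hardness to add: (259 − 157) = 102 mg/L as CaCO₃ × 2,010,000 L = 205,000 g as CaCO₃.
(a) Moles of Ca²⁺ (1 mol Ca²⁺ ≡ 1 mol CaCO₃): 205,000 / 100.1 g/mol = 2048 mol.
(a) Mass of CaCl₂: 2048 × 111 = 227,300 g.

(b) Volume: 194,000 US gal × 3.785 L/gal = 734,290 L.
(b) Available chlorine delivered: 4330 g × 0.892 = 3862 g as Cl₂.
(b) Concentration rise: 3862 g / 734,290 L = 5.26 mg/L = 5.26 ppm.

(a) 227 kg; (b) 5.26 ppm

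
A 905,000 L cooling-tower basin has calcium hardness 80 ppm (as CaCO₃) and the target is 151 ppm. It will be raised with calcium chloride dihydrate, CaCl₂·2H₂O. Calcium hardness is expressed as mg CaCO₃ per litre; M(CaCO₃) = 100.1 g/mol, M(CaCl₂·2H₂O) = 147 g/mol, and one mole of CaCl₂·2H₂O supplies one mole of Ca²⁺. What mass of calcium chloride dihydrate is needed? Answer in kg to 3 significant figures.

94.4 kg

Hardness to add: (151 − 80) = 71 mg/L as CaCO₃ × 905,000 L = 64,260 g as CaCO₃.
Moles of Ca²⁺ (1 mol Ca²⁺ ≡ 1 mol CaCO₃): 64,260 / 100.1 g/mol = 641.9 mol.
Mass of CaCl₂·2H₂O: 641.9 × 147 = 94,360 g.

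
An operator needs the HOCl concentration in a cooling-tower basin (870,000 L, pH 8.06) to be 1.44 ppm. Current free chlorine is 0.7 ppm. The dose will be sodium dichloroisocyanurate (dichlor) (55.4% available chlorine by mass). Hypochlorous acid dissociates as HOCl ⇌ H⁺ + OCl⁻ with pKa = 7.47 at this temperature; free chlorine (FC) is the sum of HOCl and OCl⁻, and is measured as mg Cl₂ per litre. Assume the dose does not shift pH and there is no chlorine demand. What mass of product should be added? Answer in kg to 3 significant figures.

[OCl⁻]/[HOCl] = 10^(pH − pKa) = 10^(8.06 − 7.47) = 3.89; fraction as HOCl = 1/(1 + 3.89) = 0.2045.
Free chlorine required for 1.44 ppm HOCl: 1.44 / 0.2045 = 7.042 ppm.
FC to add: 7.042 − 0.7 = 6.342 mg/L as Cl₂.
Cl₂ equivalent: 6.342 mg/L × 870,000 L = 5518 g.
Product at 55.4% available Cl: 5518 / 0.554 = 9960 g.

9.96 kg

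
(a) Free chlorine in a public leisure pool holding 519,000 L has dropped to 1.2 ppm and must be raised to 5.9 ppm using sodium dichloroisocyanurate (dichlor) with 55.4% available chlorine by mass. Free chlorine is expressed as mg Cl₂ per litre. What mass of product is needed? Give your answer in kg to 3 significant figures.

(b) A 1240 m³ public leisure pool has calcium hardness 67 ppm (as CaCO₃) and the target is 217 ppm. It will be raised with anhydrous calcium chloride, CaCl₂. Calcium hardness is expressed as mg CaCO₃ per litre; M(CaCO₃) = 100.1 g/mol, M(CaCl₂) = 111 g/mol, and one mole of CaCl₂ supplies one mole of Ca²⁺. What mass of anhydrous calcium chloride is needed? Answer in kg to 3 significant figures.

(a) 4.40 kg; (b) 206 kg

(a) Chlorine deficit: 5.9 − 1.2 = 4.7 ppm = 4.7 mg/L as Cl₂.
(a) Cl₂ equivalent needed: 4.7 mg/L × 519,000 L = 2,439,000 mg = 2439 g.
(a) Product at 55.4% available chlorine: 2439 / 0.554 = 4403 g.

(b) Volume: 1240 m³ = 1,240,000 L.
(b) Hardness to add: (217 − 67) = 150 mg/L as CaCO₃ × 1,240,000 L = 186,000 g as CaCO₃.
(b) Moles of Ca²⁺ (1 mol Ca²⁺ ≡ 1 mol CaCO₃): 186,000 / 100.1 g/mol = 1858 mol.
(b) Mass of CaCl₂: 1858 × 111 = 206,300 g.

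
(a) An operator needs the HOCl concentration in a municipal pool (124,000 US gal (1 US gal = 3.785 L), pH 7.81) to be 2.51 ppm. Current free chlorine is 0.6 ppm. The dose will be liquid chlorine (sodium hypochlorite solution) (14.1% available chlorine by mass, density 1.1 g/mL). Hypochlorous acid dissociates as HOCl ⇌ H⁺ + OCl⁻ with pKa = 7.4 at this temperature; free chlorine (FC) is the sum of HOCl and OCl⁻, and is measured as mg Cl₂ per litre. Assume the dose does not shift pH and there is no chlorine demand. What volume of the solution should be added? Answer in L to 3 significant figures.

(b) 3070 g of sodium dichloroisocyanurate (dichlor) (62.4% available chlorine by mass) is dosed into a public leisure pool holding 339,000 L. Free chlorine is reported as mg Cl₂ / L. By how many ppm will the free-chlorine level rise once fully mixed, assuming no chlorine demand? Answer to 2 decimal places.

(a) Volume: 124,000 US gal × 3.785 L/gal = 469,340 L.
(a) [OCl⁻]/[HOCl] = 10^(pH − pKa) = 10^(7.81 − 7.4) = 2.57; fraction as HOCl = 1/(1 + 2.57) = 0.2801.
(a) Free chlorine required for 2.51 ppm HOCl: 2.51 / 0.2801 = 8.962 ppm.
(a) FC to add: 8.962 − 0.6 = 8.362 mg/L as Cl₂.
(a) Cl₂ equivalent: 8.362 mg/L × 469,340 L = 3924 g.
(a) Product at 14.1% available Cl: 3924 / 0.141 = 27,830 g.
(a) Volume: 27,830 g ÷ 1.1 g/mL = 25,300 mL.

(b) Available chlorine delivered: 3070 g × 0.624 = 1916 g as Cl₂.
(b) Concentration rise: 1916 g / 339,000 L = 5.651 mg/L = 5.65 ppm.

(a) 25.3 L; (b) 5.65 ppm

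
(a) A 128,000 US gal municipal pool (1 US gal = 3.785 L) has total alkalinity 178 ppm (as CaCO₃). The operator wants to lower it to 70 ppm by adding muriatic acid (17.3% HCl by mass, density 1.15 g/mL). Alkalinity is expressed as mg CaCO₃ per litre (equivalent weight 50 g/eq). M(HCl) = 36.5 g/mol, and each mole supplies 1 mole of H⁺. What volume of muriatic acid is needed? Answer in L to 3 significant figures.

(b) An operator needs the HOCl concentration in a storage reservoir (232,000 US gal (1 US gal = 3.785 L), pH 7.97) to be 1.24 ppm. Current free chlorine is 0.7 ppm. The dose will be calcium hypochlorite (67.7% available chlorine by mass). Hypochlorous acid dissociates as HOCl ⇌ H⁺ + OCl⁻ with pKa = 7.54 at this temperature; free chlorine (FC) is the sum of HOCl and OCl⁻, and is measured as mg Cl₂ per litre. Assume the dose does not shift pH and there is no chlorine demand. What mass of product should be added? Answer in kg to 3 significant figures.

(a) 192 L; (b) 5.03 kg

(a) Volume: 128,000 US gal × 3.785 L/gal = 484,480 L.
(a) Alkalinity to neutralize: (178 − 70) = 108 mg/L as CaCO₃ × 484,480 L = 52,320 g as CaCO₃.
(a) Equivalents of H⁺ required: 52,320 ÷ 50 g/eq = 1046 eq = 1046 mol HCl.
(a) Mass of HCl: 1046 × 36.5 = 38,200 g.
(a) Mass of 17.3% solution: 38,200 / 0.173 = 220,800 g.
(a) Volume: 220,800 g ÷ 1.15 g/mL = 192,000 mL.

(b) Volume: 232,000 US gal × 3.785 L/gal = 878,120 L.
(b) [OCl⁻]/[HOCl] = 10^(pH − pKa) = 10^(7.97 − 7.54) = 2.692; fraction as HOCl = 1/(1 + 2.692) = 0.2709.
(b) Free chlorine required for 1.24 ppm HOCl: 1.24 / 0.2709 = 4.578 ppm.
(b) FC to add: 4.578 − 0.7 = 3.878 mg/L as Cl₂.
(b) Cl₂ equivalent: 3.878 mg/L × 878,120 L = 3405 g.
(b) Product at 67.7% available Cl: 3405 / 0.677 = 5029 g.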